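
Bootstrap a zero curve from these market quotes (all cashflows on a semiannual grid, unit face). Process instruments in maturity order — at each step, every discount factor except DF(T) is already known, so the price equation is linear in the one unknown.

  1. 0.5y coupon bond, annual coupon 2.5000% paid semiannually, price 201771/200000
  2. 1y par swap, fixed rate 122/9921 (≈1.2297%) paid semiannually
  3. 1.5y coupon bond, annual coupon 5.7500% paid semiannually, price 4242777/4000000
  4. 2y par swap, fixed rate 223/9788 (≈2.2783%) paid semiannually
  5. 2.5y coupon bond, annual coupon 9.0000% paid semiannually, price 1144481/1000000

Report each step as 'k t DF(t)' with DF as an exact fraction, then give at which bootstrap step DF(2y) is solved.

step 1 [0.5y] bond c/2=1/80: DF=(201771/200000 − 1/80·(0))/(1+1/80) = 2491/2500 ≈ 0.996400
step 2 [1y] swap r/2=61/9921: DF=(1 − 61/9921·(0.996400))/(1+61/9921) = 4939/5000 ≈ 0.987800
step 3 [1.5y] bond c/2=23/800: DF=(4242777/4000000 − 23/800·(0.996400+0.987800))/(1+23/800) = 2439/2500 ≈ 0.975600
step 4 [2y] swap r/2=223/19576: DF=(1 − 223/19576·(0.996400+0.987800+0.975600))/(1+223/19576) = 4777/5000 ≈ 0.955400
step 5 [2.5y] bond c/2=9/200: DF=(1144481/1000000 − 9/200·(0.996400+0.987800+0.975600+0.955400))/(1+9/200) = 4633/5000 ≈ 0.926600

1 1/2 2491/2500
2 1 4939/5000
3 3/2 2439/2500
4 2 4777/5000
5 5/2 4633/5000
DF(2y) is solved at step 4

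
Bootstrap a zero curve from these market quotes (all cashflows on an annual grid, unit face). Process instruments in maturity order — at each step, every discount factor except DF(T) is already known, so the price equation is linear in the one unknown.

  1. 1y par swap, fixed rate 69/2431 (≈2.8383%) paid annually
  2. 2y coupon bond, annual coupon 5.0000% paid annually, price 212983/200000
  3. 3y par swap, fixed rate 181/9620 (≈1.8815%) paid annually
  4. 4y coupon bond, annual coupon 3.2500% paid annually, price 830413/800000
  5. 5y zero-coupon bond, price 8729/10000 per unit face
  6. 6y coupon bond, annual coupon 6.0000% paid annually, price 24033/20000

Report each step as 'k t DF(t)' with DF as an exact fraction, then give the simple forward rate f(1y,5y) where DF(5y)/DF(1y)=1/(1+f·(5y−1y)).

1 1 2431/2500
2 2 9679/10000
3 3 9457/10000
4 4 1829/2000
5 5 8729/10000
6 6 8691/10000
f(1y,5y) = ((2431/2500)/(8729/10000) − 1)/(4) = 995/34916 ≈ 2.8497%

step 1 [1y] swap r/1=69/2431: DF=(1 − 69/2431·(0))/(1+69/2431) = 2431/2500 ≈ 0.972400
step 2 [2y] bond c/1=1/20: DF=(212983/200000 − 1/20·(0.972400))/(1+1/20) = 9679/10000 ≈ 0.967900
step 3 [3y] swap r/1=181/9620: DF=(1 − 181/9620·(0.972400+0.967900))/(1+181/9620) = 9457/10000 ≈ 0.945700
step 4 [4y] bond c/1=13/400: DF=(830413/800000 − 13/400·(0.972400+0.967900+0.945700))/(1+13/400) = 1829/2000 ≈ 0.914500
step 5 [5y] zero: DF = P = 8729/10000 ≈ 0.872900
step 6 [6y] bond c/1=3/50: DF=(24033/20000 − 3/50·(0.972400+0.967900+0.945700+0.914500+0.872900))/(1+3/50) = 8691/10000 ≈ 0.869100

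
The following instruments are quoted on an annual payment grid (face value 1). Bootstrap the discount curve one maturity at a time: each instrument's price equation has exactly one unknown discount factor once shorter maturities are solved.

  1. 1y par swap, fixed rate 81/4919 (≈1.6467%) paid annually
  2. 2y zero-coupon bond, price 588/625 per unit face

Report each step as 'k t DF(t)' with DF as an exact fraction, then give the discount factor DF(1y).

1 1 4919/5000
2 2 588/625
DF(1y) = 4919/5000 ≈ 0.983800

step 1 [1y] swap r/1=81/4919: DF=(1 − 81/4919·(0))/(1+81/4919) = 4919/5000 ≈ 0.983800
step 2 [2y] zero: DF = P = 588/625 ≈ 0.940800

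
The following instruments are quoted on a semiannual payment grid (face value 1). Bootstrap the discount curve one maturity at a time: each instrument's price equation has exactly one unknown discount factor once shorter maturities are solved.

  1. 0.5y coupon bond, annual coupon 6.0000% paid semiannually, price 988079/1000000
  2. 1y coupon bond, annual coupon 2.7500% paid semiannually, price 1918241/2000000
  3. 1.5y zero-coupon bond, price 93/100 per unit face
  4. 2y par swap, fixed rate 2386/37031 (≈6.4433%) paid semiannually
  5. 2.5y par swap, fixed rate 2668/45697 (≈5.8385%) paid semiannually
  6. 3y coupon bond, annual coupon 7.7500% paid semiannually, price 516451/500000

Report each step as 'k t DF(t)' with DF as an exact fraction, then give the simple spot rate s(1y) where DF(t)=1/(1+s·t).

1 1/2 9593/10000
2 1 9331/10000
3 3/2 93/100
4 2 8807/10000
5 5/2 4333/5000
6 3 8239/10000
s(1y) = (1/(9331/10000) − 1)/(1) = 669/9331 ≈ 7.1696%

step 1 [0.5y] bond c/2=3/100: DF=(988079/1000000 − 3/100·(0))/(1+3/100) = 9593/10000 ≈ 0.959300
step 2 [1y] bond c/2=11/800: DF=(1918241/2000000 − 11/800·(0.959300))/(1+11/800) = 9331/10000 ≈ 0.933100
step 3 [1.5y] zero: DF = P = 93/100 ≈ 0.930000
step 4 [2y] swap r/2=1193/37031: DF=(1 − 1193/37031·(0.959300+0.933100+0.930000))/(1+1193/37031) = 8807/10000 ≈ 0.880700
step 5 [2.5y] swap r/2=1334/45697: DF=(1 − 1334/45697·(0.959300+0.933100+0.930000+0.880700))/(1+1334/45697) = 4333/5000 ≈ 0.866600
step 6 [3y] bond c/2=31/800: DF=(516451/500000 − 31/800·(0.959300+0.933100+0.930000+0.880700+0.866600))/(1+31/800) = 8239/10000 ≈ 0.823900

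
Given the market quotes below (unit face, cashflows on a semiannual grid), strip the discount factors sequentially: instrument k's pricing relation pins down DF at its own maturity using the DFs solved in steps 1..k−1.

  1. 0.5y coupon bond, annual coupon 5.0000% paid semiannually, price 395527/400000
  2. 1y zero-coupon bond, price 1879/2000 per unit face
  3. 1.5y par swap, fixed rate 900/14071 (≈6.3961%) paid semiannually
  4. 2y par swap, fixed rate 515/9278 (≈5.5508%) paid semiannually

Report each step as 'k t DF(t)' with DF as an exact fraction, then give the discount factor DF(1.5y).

step 1 [0.5y] bond c/2=1/40: DF=(395527/400000 − 1/40·(0))/(1+1/40) = 9647/10000 ≈ 0.964700
step 2 [1y] zero: DF = P = 1879/2000 ≈ 0.939500
step 3 [1.5y] swap r/2=450/14071: DF=(1 − 450/14071·(0.964700+0.939500))/(1+450/14071) = 91/100 ≈ 0.910000
step 4 [2y] swap r/2=515/18556: DF=(1 − 515/18556·(0.964700+0.939500+0.910000))/(1+515/18556) = 897/1000 ≈ 0.897000

1 1/2 9647/10000
2 1 1879/2000
3 3/2 91/100
4 2 897/1000
DF(1.5y) = 91/100 ≈ 0.910000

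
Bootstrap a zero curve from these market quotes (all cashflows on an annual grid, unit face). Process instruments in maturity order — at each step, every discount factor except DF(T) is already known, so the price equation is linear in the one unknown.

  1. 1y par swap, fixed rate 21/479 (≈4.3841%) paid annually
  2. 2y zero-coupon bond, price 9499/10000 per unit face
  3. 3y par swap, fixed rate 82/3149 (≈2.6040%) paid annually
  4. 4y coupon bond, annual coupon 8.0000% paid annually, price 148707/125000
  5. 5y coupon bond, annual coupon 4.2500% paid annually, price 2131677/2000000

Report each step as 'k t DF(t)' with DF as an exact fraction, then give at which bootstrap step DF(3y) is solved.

1 1 479/500
2 2 9499/10000
3 3 4631/5000
4 4 2229/2500
5 5 1741/2000
DF(3y) is solved at step 3

step 1 [1y] swap r/1=21/479: DF=(1 − 21/479·(0))/(1+21/479) = 479/500 ≈ 0.958000
step 2 [2y] zero: DF = P = 9499/10000 ≈ 0.949900
step 3 [3y] swap r/1=82/3149: DF=(1 − 82/3149·(0.958000+0.949900))/(1+82/3149) = 4631/5000 ≈ 0.926200
step 4 [4y] bond c/1=2/25: DF=(148707/125000 − 2/25·(0.958000+0.949900+0.926200))/(1+2/25) = 2229/2500 ≈ 0.891600
step 5 [5y] bond c/1=17/400: DF=(2131677/2000000 − 17/400·(0.958000+0.949900+0.926200+0.891600))/(1+17/400) = 1741/2000 ≈ 0.870500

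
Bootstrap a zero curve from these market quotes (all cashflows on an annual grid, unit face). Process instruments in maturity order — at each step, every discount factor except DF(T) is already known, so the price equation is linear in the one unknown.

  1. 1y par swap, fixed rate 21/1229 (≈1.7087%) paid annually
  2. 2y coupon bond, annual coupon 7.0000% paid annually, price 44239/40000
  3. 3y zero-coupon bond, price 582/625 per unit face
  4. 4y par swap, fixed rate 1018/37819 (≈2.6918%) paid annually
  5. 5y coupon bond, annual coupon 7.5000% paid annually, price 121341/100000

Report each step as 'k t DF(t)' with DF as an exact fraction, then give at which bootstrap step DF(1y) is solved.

1 1 1229/1250
2 2 9693/10000
3 3 582/625
4 4 4491/5000
5 5 8649/10000
DF(1y) is solved at step 1

step 1 [1y] swap r/1=21/1229: DF=(1 − 21/1229·(0))/(1+21/1229) = 1229/1250 ≈ 0.983200
step 2 [2y] bond c/1=7/100: DF=(44239/40000 − 7/100·(0.983200))/(1+7/100) = 9693/10000 ≈ 0.969300
step 3 [3y] zero: DF = P = 582/625 ≈ 0.931200
step 4 [4y] swap r/1=1018/37819: DF=(1 − 1018/37819·(0.983200+0.969300+0.931200))/(1+1018/37819) = 4491/5000 ≈ 0.898200
step 5 [5y] bond c/1=3/40: DF=(121341/100000 − 3/40·(0.983200+0.969300+0.931200+0.898200))/(1+3/40) = 8649/10000 ≈ 0.864900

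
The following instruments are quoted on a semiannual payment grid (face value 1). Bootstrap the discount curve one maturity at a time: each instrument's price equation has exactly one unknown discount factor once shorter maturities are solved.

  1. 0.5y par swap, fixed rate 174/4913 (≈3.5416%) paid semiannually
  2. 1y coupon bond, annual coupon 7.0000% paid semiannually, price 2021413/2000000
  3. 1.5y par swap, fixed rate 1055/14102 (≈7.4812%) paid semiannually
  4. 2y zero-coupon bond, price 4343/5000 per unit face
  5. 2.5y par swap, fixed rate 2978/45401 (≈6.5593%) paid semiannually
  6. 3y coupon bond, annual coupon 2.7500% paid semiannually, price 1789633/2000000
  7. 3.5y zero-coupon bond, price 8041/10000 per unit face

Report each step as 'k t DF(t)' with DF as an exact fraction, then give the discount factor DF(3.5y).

1 1/2 4913/5000
2 1 9433/10000
3 3/2 1789/2000
4 2 4343/5000
5 5/2 8511/10000
6 3 8211/10000
7 7/2 8041/10000
DF(3.5y) = 8041/10000 ≈ 0.804100

step 1 [0.5y] swap r/2=87/4913: DF=(1 − 87/4913·(0))/(1+87/4913) = 4913/5000 ≈ 0.982600
step 2 [1y] bond c/2=7/200: DF=(2021413/2000000 − 7/200·(0.982600))/(1+7/200) = 9433/10000 ≈ 0.943300
step 3 [1.5y] swap r/2=1055/28204: DF=(1 − 1055/28204·(0.982600+0.943300))/(1+1055/28204) = 1789/2000 ≈ 0.894500
step 4 [2y] zero: DF = P = 4343/5000 ≈ 0.868600
step 5 [2.5y] swap r/2=1489/45401: DF=(1 − 1489/45401·(0.982600+0.943300+0.894500+0.868600))/(1+1489/45401) = 8511/10000 ≈ 0.851100
step 6 [3y] bond c/2=11/800: DF=(1789633/2000000 − 11/800·(0.982600+0.943300+0.894500+0.868600+0.851100))/(1+11/800) = 8211/10000 ≈ 0.821100
step 7 [3.5y] zero: DF = P = 8041/10000 ≈ 0.804100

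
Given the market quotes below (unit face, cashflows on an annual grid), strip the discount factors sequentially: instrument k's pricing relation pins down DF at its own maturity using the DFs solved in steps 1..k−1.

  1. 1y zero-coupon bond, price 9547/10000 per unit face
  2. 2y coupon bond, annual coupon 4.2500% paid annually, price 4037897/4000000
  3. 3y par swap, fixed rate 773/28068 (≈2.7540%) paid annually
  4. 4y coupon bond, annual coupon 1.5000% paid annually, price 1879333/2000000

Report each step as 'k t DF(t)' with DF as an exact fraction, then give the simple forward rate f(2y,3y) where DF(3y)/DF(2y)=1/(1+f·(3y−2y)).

1 1 9547/10000
2 2 4647/5000
3 3 9227/10000
4 4 8843/10000
f(2y,3y) = ((4647/5000)/(9227/10000) − 1)/(1) = 67/9227 ≈ 0.7261%

step 1 [1y] zero: DF = P = 9547/10000 ≈ 0.954700
step 2 [2y] bond c/1=17/400: DF=(4037897/4000000 − 17/400·(0.954700))/(1+17/400) = 4647/5000 ≈ 0.929400
step 3 [3y] swap r/1=773/28068: DF=(1 − 773/28068·(0.954700+0.929400))/(1+773/28068) = 9227/10000 ≈ 0.922700
step 4 [4y] bond c/1=3/200: DF=(1879333/2000000 − 3/200·(0.954700+0.929400+0.922700))/(1+3/200) = 8843/10000 ≈ 0.884300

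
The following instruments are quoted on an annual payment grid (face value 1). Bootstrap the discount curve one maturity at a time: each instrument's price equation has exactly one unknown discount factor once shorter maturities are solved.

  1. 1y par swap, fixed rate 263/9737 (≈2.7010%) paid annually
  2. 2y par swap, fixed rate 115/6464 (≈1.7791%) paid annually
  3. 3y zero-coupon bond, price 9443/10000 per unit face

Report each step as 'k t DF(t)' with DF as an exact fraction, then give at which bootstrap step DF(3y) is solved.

1 1 9737/10000
2 2 1931/2000
3 3 9443/10000
DF(3y) is solved at step 3

step 1 [1y] swap r/1=263/9737: DF=(1 − 263/9737·(0))/(1+263/9737) = 9737/10000 ≈ 0.973700
step 2 [2y] swap r/1=115/6464: DF=(1 − 115/6464·(0.973700))/(1+115/6464) = 1931/2000 ≈ 0.965500
step 3 [3y] zero: DF = P = 9443/10000 ≈ 0.944300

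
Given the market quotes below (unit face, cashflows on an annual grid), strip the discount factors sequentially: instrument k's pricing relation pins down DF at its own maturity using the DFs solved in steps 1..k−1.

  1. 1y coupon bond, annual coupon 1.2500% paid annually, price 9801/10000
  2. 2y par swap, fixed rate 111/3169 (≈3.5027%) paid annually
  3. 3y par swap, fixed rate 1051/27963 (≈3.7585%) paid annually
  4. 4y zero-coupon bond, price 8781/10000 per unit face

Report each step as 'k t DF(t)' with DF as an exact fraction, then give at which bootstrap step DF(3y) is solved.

1 1 121/125
2 2 4667/5000
3 3 8949/10000
4 4 8781/10000
DF(3y) is solved at step 3

step 1 [1y] bond c/1=1/80: DF=(9801/10000 − 1/80·(0))/(1+1/80) = 121/125 ≈ 0.968000
step 2 [2y] swap r/1=111/3169: DF=(1 − 111/3169·(0.968000))/(1+111/3169) = 4667/5000 ≈ 0.933400
step 3 [3y] swap r/1=1051/27963: DF=(1 − 1051/27963·(0.968000+0.933400))/(1+1051/27963) = 8949/10000 ≈ 0.894900
step 4 [4y] zero: DF = P = 8781/10000 ≈ 0.878100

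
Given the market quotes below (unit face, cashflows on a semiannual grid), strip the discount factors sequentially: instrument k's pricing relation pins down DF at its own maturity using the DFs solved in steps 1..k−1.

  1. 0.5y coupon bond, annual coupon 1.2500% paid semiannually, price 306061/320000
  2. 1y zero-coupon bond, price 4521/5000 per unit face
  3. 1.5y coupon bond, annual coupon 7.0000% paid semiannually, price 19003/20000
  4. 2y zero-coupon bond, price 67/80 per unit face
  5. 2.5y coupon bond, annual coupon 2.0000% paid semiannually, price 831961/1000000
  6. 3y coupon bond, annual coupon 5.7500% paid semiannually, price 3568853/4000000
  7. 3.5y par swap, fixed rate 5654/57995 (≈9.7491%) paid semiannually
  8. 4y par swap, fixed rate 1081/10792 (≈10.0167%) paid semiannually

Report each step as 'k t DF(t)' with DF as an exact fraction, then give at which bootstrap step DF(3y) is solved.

1 1/2 1901/2000
2 1 4521/5000
3 3/2 8553/10000
4 2 67/80
5 5/2 3943/5000
6 3 7461/10000
7 7/2 7173/10000
8 4 6757/10000
DF(3y) is solved at step 6

step 1 [0.5y] bond c/2=1/160: DF=(306061/320000 − 1/160·(0))/(1+1/160) = 1901/2000 ≈ 0.950500
step 2 [1y] zero: DF = P = 4521/5000 ≈ 0.904200
step 3 [1.5y] bond c/2=7/200: DF=(19003/20000 − 7/200·(0.950500+0.904200))/(1+7/200) = 8553/10000 ≈ 0.855300
step 4 [2y] zero: DF = P = 67/80 ≈ 0.837500
step 5 [2.5y] bond c/2=1/100: DF=(831961/1000000 − 1/100·(0.950500+0.904200+0.855300+0.837500))/(1+1/100) = 3943/5000 ≈ 0.788600
step 6 [3y] bond c/2=23/800: DF=(3568853/4000000 − 23/800·(0.950500+0.904200+0.855300+0.837500+0.788600))/(1+23/800) = 7461/10000 ≈ 0.746100
step 7 [3.5y] swap r/2=2827/57995: DF=(1 − 2827/57995·(0.950500+0.904200+0.855300+0.837500+0.788600+0.746100))/(1+2827/57995) = 7173/10000 ≈ 0.717300
step 8 [4y] swap r/2=1081/21584: DF=(1 − 1081/21584·(0.950500+0.904200+0.855300+0.837500+0.788600+0.746100+0.717300))/(1+1081/21584) = 6757/10000 ≈ 0.675700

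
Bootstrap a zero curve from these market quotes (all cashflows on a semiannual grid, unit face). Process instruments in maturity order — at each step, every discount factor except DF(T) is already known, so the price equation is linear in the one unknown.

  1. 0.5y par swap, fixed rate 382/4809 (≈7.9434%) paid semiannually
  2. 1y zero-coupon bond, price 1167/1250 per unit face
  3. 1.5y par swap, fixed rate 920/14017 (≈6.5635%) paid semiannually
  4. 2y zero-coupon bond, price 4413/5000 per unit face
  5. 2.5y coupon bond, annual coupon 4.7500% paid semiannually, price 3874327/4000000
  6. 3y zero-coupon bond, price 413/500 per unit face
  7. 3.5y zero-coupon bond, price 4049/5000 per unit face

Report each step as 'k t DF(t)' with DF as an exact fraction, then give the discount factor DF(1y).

step 1 [0.5y] swap r/2=191/4809: DF=(1 − 191/4809·(0))/(1+191/4809) = 4809/5000 ≈ 0.961800
step 2 [1y] zero: DF = P = 1167/1250 ≈ 0.933600
step 3 [1.5y] swap r/2=460/14017: DF=(1 − 460/14017·(0.961800+0.933600))/(1+460/14017) = 227/250 ≈ 0.908000
step 4 [2y] zero: DF = P = 4413/5000 ≈ 0.882600
step 5 [2.5y] bond c/2=19/800: DF=(3874327/4000000 − 19/800·(0.961800+0.933600+0.908000+0.882600))/(1+19/800) = 4303/5000 ≈ 0.860600
step 6 [3y] zero: DF = P = 413/500 ≈ 0.826000
step 7 [3.5y] zero: DF = P = 4049/5000 ≈ 0.809800

1 1/2 4809/5000
2 1 1167/1250
3 3/2 227/250
4 2 4413/5000
5 5/2 4303/5000
6 3 413/500
7 7/2 4049/5000
DF(1y) = 1167/1250 ≈ 0.933600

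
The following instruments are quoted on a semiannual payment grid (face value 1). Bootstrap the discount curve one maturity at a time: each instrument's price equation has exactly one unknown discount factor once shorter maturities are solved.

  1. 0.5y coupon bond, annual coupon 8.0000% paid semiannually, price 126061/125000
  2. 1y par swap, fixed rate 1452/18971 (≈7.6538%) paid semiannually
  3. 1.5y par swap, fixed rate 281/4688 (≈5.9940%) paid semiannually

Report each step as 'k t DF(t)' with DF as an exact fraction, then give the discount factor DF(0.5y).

1 1/2 9697/10000
2 1 4637/5000
3 3/2 9157/10000
DF(0.5y) = 9697/10000 ≈ 0.969700

step 1 [0.5y] bond c/2=1/25: DF=(126061/125000 − 1/25·(0))/(1+1/25) = 9697/10000 ≈ 0.969700
step 2 [1y] swap r/2=726/18971: DF=(1 − 726/18971·(0.969700))/(1+726/18971) = 4637/5000 ≈ 0.927400
step 3 [1.5y] swap r/2=281/9376: DF=(1 − 281/9376·(0.969700+0.927400))/(1+281/9376) = 9157/10000 ≈ 0.915700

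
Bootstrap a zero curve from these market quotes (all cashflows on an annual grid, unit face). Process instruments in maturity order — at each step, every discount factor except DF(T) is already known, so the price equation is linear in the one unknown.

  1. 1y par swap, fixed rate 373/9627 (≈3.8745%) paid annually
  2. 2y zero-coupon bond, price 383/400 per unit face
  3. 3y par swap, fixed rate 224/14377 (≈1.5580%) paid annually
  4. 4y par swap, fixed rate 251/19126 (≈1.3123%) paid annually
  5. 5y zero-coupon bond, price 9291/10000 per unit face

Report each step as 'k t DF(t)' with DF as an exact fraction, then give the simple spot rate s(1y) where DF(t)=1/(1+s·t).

1 1 9627/10000
2 2 383/400
3 3 597/625
4 4 4749/5000
5 5 9291/10000
s(1y) = (1/(9627/10000) − 1)/(1) = 373/9627 ≈ 3.8745%

step 1 [1y] swap r/1=373/9627: DF=(1 − 373/9627·(0))/(1+373/9627) = 9627/10000 ≈ 0.962700
step 2 [2y] zero: DF = P = 383/400 ≈ 0.957500
step 3 [3y] swap r/1=224/14377: DF=(1 − 224/14377·(0.962700+0.957500))/(1+224/14377) = 597/625 ≈ 0.955200
step 4 [4y] swap r/1=251/19126: DF=(1 − 251/19126·(0.962700+0.957500+0.955200))/(1+251/19126) = 4749/5000 ≈ 0.949800
step 5 [5y] zero: DF = P = 9291/10000 ≈ 0.929100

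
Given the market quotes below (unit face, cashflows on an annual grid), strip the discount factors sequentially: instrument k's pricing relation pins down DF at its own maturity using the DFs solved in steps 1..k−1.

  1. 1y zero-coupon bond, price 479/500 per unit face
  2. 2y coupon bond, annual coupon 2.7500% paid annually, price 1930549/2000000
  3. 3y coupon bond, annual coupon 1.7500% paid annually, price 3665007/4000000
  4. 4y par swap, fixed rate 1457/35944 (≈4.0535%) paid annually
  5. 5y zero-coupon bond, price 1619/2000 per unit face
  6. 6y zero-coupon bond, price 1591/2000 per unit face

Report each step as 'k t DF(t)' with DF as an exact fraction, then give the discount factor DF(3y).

step 1 [1y] zero: DF = P = 479/500 ≈ 0.958000
step 2 [2y] bond c/1=11/400: DF=(1930549/2000000 − 11/400·(0.958000))/(1+11/400) = 4569/5000 ≈ 0.913800
step 3 [3y] bond c/1=7/400: DF=(3665007/4000000 − 7/400·(0.958000+0.913800))/(1+7/400) = 8683/10000 ≈ 0.868300
step 4 [4y] swap r/1=1457/35944: DF=(1 − 1457/35944·(0.958000+0.913800+0.868300))/(1+1457/35944) = 8543/10000 ≈ 0.854300
step 5 [5y] zero: DF = P = 1619/2000 ≈ 0.809500
step 6 [6y] zero: DF = P = 1591/2000 ≈ 0.795500

1 1 479/500
2 2 4569/5000
3 3 8683/10000
4 4 8543/10000
5 5 1619/2000
6 6 1591/2000
DF(3y) = 8683/10000 ≈ 0.868300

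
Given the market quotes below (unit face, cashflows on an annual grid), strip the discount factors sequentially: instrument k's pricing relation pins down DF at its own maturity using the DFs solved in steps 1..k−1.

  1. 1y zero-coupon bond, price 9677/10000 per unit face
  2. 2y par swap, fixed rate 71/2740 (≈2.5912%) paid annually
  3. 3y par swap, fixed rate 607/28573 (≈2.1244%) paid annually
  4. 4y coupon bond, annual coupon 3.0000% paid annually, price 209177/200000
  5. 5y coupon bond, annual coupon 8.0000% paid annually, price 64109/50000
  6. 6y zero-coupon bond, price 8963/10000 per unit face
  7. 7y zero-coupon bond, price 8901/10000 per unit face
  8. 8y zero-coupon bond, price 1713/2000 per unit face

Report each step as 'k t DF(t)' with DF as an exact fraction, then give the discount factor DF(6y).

1 1 9677/10000
2 2 9503/10000
3 3 9393/10000
4 4 4661/5000
5 5 1813/2000
6 6 8963/10000
7 7 8901/10000
8 8 1713/2000
DF(6y) = 8963/10000 ≈ 0.896300

step 1 [1y] zero: DF = P = 9677/10000 ≈ 0.967700
step 2 [2y] swap r/1=71/2740: DF=(1 − 71/2740·(0.967700))/(1+71/2740) = 9503/10000 ≈ 0.950300
step 3 [3y] swap r/1=607/28573: DF=(1 − 607/28573·(0.967700+0.950300))/(1+607/28573) = 9393/10000 ≈ 0.939300
step 4 [4y] bond c/1=3/100: DF=(209177/200000 − 3/100·(0.967700+0.950300+0.939300))/(1+3/100) = 4661/5000 ≈ 0.932200
step 5 [5y] bond c/1=2/25: DF=(64109/50000 − 2/25·(0.967700+0.950300+0.939300+0.932200))/(1+2/25) = 1813/2000 ≈ 0.906500
step 6 [6y] zero: DF = P = 8963/10000 ≈ 0.896300
step 7 [7y] zero: DF = P = 8901/10000 ≈ 0.890100
step 8 [8y] zero: DF = P = 1713/2000 ≈ 0.856500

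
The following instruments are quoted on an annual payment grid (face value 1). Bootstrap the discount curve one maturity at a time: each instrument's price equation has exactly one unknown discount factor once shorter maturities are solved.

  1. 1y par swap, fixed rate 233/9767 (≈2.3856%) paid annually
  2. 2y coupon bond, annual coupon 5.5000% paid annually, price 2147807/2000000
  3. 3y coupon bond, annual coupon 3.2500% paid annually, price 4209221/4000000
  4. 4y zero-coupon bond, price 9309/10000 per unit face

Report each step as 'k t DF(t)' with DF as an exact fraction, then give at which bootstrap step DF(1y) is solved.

1 1 9767/10000
2 2 967/1000
3 3 479/500
4 4 9309/10000
DF(1y) is solved at step 1

step 1 [1y] swap r/1=233/9767: DF=(1 − 233/9767·(0))/(1+233/9767) = 9767/10000 ≈ 0.976700
step 2 [2y] bond c/1=11/200: DF=(2147807/2000000 − 11/200·(0.976700))/(1+11/200) = 967/1000 ≈ 0.967000
step 3 [3y] bond c/1=13/400: DF=(4209221/4000000 − 13/400·(0.976700+0.967000))/(1+13/400) = 479/500 ≈ 0.958000
step 4 [4y] zero: DF = P = 9309/10000 ≈ 0.930900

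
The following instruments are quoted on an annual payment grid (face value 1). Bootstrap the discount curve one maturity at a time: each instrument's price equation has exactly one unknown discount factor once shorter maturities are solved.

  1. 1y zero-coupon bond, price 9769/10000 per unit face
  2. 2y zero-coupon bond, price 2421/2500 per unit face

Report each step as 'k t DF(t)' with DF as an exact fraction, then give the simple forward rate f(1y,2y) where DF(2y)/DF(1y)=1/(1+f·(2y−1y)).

step 1 [1y] zero: DF = P = 9769/10000 ≈ 0.976900
step 2 [2y] zero: DF = P = 2421/2500 ≈ 0.968400

1 1 9769/10000
2 2 2421/2500
f(1y,2y) = ((9769/10000)/(2421/2500) − 1)/(1) = 85/9684 ≈ 0.8777%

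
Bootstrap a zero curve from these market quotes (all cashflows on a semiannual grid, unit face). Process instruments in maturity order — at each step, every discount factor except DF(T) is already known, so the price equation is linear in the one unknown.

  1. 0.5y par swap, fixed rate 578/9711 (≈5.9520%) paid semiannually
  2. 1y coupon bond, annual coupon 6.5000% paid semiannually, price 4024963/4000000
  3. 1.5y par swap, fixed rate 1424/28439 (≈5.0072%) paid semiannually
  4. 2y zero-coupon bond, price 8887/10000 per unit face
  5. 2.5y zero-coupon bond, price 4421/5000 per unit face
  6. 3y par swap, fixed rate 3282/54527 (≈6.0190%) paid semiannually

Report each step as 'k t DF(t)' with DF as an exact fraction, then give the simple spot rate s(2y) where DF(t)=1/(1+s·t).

step 1 [0.5y] swap r/2=289/9711: DF=(1 − 289/9711·(0))/(1+289/9711) = 9711/10000 ≈ 0.971100
step 2 [1y] bond c/2=13/400: DF=(4024963/4000000 − 13/400·(0.971100))/(1+13/400) = 118/125 ≈ 0.944000
step 3 [1.5y] swap r/2=712/28439: DF=(1 − 712/28439·(0.971100+0.944000))/(1+712/28439) = 1161/1250 ≈ 0.928800
step 4 [2y] zero: DF = P = 8887/10000 ≈ 0.888700
step 5 [2.5y] zero: DF = P = 4421/5000 ≈ 0.884200
step 6 [3y] swap r/2=1641/54527: DF=(1 − 1641/54527·(0.971100+0.944000+0.928800+0.888700+0.884200))/(1+1641/54527) = 8359/10000 ≈ 0.835900

1 1/2 9711/10000
2 1 118/125
3 3/2 1161/1250
4 2 8887/10000
5 5/2 4421/5000
6 3 8359/10000
s(2y) = (1/(8887/10000) − 1)/(2) = 1113/17774 ≈ 6.2620%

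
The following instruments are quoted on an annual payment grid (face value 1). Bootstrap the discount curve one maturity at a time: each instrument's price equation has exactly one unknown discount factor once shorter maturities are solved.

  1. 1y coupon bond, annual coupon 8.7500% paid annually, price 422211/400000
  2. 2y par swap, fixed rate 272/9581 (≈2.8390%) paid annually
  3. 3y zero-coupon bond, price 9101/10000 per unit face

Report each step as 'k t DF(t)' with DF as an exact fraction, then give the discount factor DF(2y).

step 1 [1y] bond c/1=7/80: DF=(422211/400000 − 7/80·(0))/(1+7/80) = 4853/5000 ≈ 0.970600
step 2 [2y] swap r/1=272/9581: DF=(1 − 272/9581·(0.970600))/(1+272/9581) = 591/625 ≈ 0.945600
step 3 [3y] zero: DF = P = 9101/10000 ≈ 0.910100

1 1 4853/5000
2 2 591/625
3 3 9101/10000
DF(2y) = 591/625 ≈ 0.945600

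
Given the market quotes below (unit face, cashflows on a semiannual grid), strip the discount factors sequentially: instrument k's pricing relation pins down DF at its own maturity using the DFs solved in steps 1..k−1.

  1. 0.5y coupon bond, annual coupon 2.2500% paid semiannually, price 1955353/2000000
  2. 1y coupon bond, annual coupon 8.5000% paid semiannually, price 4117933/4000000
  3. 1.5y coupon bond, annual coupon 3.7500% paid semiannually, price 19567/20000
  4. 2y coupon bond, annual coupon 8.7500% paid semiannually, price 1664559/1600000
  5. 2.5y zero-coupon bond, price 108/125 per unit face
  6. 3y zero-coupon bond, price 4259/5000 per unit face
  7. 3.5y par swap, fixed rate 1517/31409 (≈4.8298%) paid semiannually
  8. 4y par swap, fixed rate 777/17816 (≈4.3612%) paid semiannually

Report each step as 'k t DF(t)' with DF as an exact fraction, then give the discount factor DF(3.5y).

1 1/2 2417/2500
2 1 9481/10000
3 3/2 9251/10000
4 2 8777/10000
5 5/2 108/125
6 3 4259/5000
7 7/2 8483/10000
8 4 4223/5000
DF(3.5y) = 8483/10000 ≈ 0.848300

step 1 [0.5y] bond c/2=9/800: DF=(1955353/2000000 − 9/800·(0))/(1+9/800) = 2417/2500 ≈ 0.966800
step 2 [1y] bond c/2=17/400: DF=(4117933/4000000 − 17/400·(0.966800))/(1+17/400) = 9481/10000 ≈ 0.948100
step 3 [1.5y] bond c/2=3/160: DF=(19567/20000 − 3/160·(0.966800+0.948100))/(1+3/160) = 9251/10000 ≈ 0.925100
step 4 [2y] bond c/2=7/160: DF=(1664559/1600000 − 7/160·(0.966800+0.948100+0.925100))/(1+7/160) = 8777/10000 ≈ 0.877700
step 5 [2.5y] zero: DF = P = 108/125 ≈ 0.864000
step 6 [3y] zero: DF = P = 4259/5000 ≈ 0.851800
step 7 [3.5y] swap r/2=1517/62818: DF=(1 − 1517/62818·(0.966800+0.948100+0.925100+0.877700+0.864000+0.851800))/(1+1517/62818) = 8483/10000 ≈ 0.848300
step 8 [4y] swap r/2=777/35632: DF=(1 − 777/35632·(0.966800+0.948100+0.925100+0.877700+0.864000+0.851800+0.848300))/(1+777/35632) = 4223/5000 ≈ 0.844600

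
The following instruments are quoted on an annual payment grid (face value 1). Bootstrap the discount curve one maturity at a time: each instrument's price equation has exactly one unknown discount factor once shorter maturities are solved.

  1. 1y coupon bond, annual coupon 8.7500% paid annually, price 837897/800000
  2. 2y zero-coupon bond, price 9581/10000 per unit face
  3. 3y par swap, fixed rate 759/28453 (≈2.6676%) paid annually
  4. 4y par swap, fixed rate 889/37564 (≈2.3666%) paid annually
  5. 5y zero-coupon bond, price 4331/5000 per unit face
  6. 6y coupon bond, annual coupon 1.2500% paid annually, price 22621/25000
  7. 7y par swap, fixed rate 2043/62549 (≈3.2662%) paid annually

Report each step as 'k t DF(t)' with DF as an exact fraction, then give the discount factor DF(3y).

step 1 [1y] bond c/1=7/80: DF=(837897/800000 − 7/80·(0))/(1+7/80) = 9631/10000 ≈ 0.963100
step 2 [2y] zero: DF = P = 9581/10000 ≈ 0.958100
step 3 [3y] swap r/1=759/28453: DF=(1 − 759/28453·(0.963100+0.958100))/(1+759/28453) = 9241/10000 ≈ 0.924100
step 4 [4y] swap r/1=889/37564: DF=(1 − 889/37564·(0.963100+0.958100+0.924100))/(1+889/37564) = 9111/10000 ≈ 0.911100
step 5 [5y] zero: DF = P = 4331/5000 ≈ 0.866200
step 6 [6y] bond c/1=1/80: DF=(22621/25000 − 1/80·(0.963100+0.958100+0.924100+0.911100+0.866200))/(1+1/80) = 4183/5000 ≈ 0.836600
step 7 [7y] swap r/1=2043/62549: DF=(1 − 2043/62549·(0.963100+0.958100+0.924100+0.911100+0.866200+0.836600))/(1+2043/62549) = 7957/10000 ≈ 0.795700

1 1 9631/10000
2 2 9581/10000
3 3 9241/10000
4 4 9111/10000
5 5 4331/5000
6 6 4183/5000
7 7 7957/10000
DF(3y) = 9241/10000 ≈ 0.924100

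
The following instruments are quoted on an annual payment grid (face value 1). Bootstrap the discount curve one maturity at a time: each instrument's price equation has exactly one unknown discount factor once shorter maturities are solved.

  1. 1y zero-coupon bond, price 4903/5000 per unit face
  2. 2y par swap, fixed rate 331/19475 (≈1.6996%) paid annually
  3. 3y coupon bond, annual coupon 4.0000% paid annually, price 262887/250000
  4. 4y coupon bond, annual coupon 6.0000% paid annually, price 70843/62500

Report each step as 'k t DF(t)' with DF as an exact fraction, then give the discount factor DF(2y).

1 1 4903/5000
2 2 9669/10000
3 3 4681/5000
4 4 9061/10000
DF(2y) = 9669/10000 ≈ 0.966900

step 1 [1y] zero: DF = P = 4903/5000 ≈ 0.980600
step 2 [2y] swap r/1=331/19475: DF=(1 − 331/19475·(0.980600))/(1+331/19475) = 9669/10000 ≈ 0.966900
step 3 [3y] bond c/1=1/25: DF=(262887/250000 − 1/25·(0.980600+0.966900))/(1+1/25) = 4681/5000 ≈ 0.936200
step 4 [4y] bond c/1=3/50: DF=(70843/62500 − 3/50·(0.980600+0.966900+0.936200))/(1+3/50) = 9061/10000 ≈ 0.906100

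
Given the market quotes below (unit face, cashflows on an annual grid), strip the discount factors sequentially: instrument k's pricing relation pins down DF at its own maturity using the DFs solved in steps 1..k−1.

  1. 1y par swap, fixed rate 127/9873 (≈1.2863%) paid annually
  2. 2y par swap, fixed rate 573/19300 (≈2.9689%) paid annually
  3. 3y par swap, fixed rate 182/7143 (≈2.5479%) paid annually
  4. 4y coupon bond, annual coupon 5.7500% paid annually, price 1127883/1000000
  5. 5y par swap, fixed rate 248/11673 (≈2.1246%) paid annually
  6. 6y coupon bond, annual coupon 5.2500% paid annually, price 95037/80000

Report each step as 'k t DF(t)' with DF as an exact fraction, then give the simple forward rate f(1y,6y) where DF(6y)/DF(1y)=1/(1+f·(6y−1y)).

1 1 9873/10000
2 2 9427/10000
3 3 1159/1250
4 4 1139/1250
5 5 563/625
6 6 4479/5000
f(1y,6y) = ((9873/10000)/(4479/5000) − 1)/(5) = 61/2986 ≈ 2.0429%

step 1 [1y] swap r/1=127/9873: DF=(1 − 127/9873·(0))/(1+127/9873) = 9873/10000 ≈ 0.987300
step 2 [2y] swap r/1=573/19300: DF=(1 − 573/19300·(0.987300))/(1+573/19300) = 9427/10000 ≈ 0.942700
step 3 [3y] swap r/1=182/7143: DF=(1 − 182/7143·(0.987300+0.942700))/(1+182/7143) = 1159/1250 ≈ 0.927200
step 4 [4y] bond c/1=23/400: DF=(1127883/1000000 − 23/400·(0.987300+0.942700+0.927200))/(1+23/400) = 1139/1250 ≈ 0.911200
step 5 [5y] swap r/1=248/11673: DF=(1 − 248/11673·(0.987300+0.942700+0.927200+0.911200))/(1+248/11673) = 563/625 ≈ 0.900800
step 6 [6y] bond c/1=21/400: DF=(95037/80000 − 21/400·(0.987300+0.942700+0.927200+0.911200+0.900800))/(1+21/400) = 4479/5000 ≈ 0.895800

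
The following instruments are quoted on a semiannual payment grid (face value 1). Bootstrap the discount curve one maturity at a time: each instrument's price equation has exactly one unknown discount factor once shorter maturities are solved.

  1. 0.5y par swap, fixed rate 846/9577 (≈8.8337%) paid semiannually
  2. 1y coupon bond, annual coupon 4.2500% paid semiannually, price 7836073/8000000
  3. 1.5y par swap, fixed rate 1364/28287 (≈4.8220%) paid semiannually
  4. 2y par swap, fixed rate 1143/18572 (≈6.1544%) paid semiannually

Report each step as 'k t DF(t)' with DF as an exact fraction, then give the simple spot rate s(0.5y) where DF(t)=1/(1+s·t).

step 1 [0.5y] swap r/2=423/9577: DF=(1 − 423/9577·(0))/(1+423/9577) = 9577/10000 ≈ 0.957700
step 2 [1y] bond c/2=17/800: DF=(7836073/8000000 − 17/800·(0.957700))/(1+17/800) = 587/625 ≈ 0.939200
step 3 [1.5y] swap r/2=682/28287: DF=(1 − 682/28287·(0.957700+0.939200))/(1+682/28287) = 4659/5000 ≈ 0.931800
step 4 [2y] swap r/2=1143/37144: DF=(1 − 1143/37144·(0.957700+0.939200+0.931800))/(1+1143/37144) = 8857/10000 ≈ 0.885700

1 1/2 9577/10000
2 1 587/625
3 3/2 4659/5000
4 2 8857/10000
s(0.5y) = (1/(9577/10000) − 1)/(1/2) = 846/9577 ≈ 8.8337%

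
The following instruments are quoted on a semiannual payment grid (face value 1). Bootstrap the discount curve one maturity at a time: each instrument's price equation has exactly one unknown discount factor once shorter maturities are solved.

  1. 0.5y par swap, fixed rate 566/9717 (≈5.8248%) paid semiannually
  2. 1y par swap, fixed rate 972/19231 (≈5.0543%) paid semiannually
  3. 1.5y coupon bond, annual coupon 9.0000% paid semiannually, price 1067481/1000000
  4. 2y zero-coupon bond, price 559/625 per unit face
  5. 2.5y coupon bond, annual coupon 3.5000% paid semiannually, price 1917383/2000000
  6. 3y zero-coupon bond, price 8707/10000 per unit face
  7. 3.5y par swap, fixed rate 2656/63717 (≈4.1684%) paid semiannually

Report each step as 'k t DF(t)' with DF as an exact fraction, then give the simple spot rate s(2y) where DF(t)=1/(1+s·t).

step 1 [0.5y] swap r/2=283/9717: DF=(1 − 283/9717·(0))/(1+283/9717) = 9717/10000 ≈ 0.971700
step 2 [1y] swap r/2=486/19231: DF=(1 − 486/19231·(0.971700))/(1+486/19231) = 4757/5000 ≈ 0.951400
step 3 [1.5y] bond c/2=9/200: DF=(1067481/1000000 − 9/200·(0.971700+0.951400))/(1+9/200) = 9387/10000 ≈ 0.938700
step 4 [2y] zero: DF = P = 559/625 ≈ 0.894400
step 5 [2.5y] bond c/2=7/400: DF=(1917383/2000000 − 7/400·(0.971700+0.951400+0.938700+0.894400))/(1+7/400) = 1097/1250 ≈ 0.877600
step 6 [3y] zero: DF = P = 8707/10000 ≈ 0.870700
step 7 [3.5y] swap r/2=1328/63717: DF=(1 − 1328/63717·(0.971700+0.951400+0.938700+0.894400+0.877600+0.870700))/(1+1328/63717) = 542/625 ≈ 0.867200

1 1/2 9717/10000
2 1 4757/5000
3 3/2 9387/10000
4 2 559/625
5 5/2 1097/1250
6 3 8707/10000
7 7/2 542/625
s(2y) = (1/(559/625) − 1)/(2) = 33/559 ≈ 5.9034%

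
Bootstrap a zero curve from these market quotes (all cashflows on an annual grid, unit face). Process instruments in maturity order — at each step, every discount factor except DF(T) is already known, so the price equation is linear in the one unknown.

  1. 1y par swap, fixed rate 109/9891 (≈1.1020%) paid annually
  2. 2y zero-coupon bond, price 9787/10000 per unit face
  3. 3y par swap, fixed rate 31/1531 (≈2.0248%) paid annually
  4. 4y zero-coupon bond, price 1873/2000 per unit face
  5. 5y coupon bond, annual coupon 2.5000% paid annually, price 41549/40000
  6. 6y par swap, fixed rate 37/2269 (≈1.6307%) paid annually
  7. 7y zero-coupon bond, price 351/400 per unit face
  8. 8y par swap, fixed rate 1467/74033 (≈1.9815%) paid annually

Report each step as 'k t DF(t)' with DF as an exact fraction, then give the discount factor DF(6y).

1 1 9891/10000
2 2 9787/10000
3 3 9411/10000
4 4 1873/2000
5 5 2299/2500
6 6 363/400
7 7 351/400
8 8 8533/10000
DF(6y) = 363/400 ≈ 0.907500

step 1 [1y] swap r/1=109/9891: DF=(1 − 109/9891·(0))/(1+109/9891) = 9891/10000 ≈ 0.989100
step 2 [2y] zero: DF = P = 9787/10000 ≈ 0.978700
step 3 [3y] swap r/1=31/1531: DF=(1 − 31/1531·(0.989100+0.978700))/(1+31/1531) = 9411/10000 ≈ 0.941100
step 4 [4y] zero: DF = P = 1873/2000 ≈ 0.936500
step 5 [5y] bond c/1=1/40: DF=(41549/40000 − 1/40·(0.989100+0.978700+0.941100+0.936500))/(1+1/40) = 2299/2500 ≈ 0.919600
step 6 [6y] swap r/1=37/2269: DF=(1 − 37/2269·(0.989100+0.978700+0.941100+0.936500+0.919600))/(1+37/2269) = 363/400 ≈ 0.907500
step 7 [7y] zero: DF = P = 351/400 ≈ 0.877500
step 8 [8y] swap r/1=1467/74033: DF=(1 − 1467/74033·(0.989100+0.978700+0.941100+0.936500+0.919600+0.907500+0.877500))/(1+1467/74033) = 8533/10000 ≈ 0.853300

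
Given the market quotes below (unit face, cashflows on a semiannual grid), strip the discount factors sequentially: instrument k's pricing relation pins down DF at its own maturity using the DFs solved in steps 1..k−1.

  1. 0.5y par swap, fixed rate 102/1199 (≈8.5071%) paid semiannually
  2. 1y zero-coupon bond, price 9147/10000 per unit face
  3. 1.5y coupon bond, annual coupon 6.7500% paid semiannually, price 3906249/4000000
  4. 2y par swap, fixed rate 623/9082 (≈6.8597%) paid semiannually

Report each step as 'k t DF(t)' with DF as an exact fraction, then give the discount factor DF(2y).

step 1 [0.5y] swap r/2=51/1199: DF=(1 − 51/1199·(0))/(1+51/1199) = 1199/1250 ≈ 0.959200
step 2 [1y] zero: DF = P = 9147/10000 ≈ 0.914700
step 3 [1.5y] bond c/2=27/800: DF=(3906249/4000000 − 27/800·(0.959200+0.914700))/(1+27/800) = 1767/2000 ≈ 0.883500
step 4 [2y] swap r/2=623/18164: DF=(1 − 623/18164·(0.959200+0.914700+0.883500))/(1+623/18164) = 4377/5000 ≈ 0.875400

1 1/2 1199/1250
2 1 9147/10000
3 3/2 1767/2000
4 2 4377/5000
DF(2y) = 4377/5000 ≈ 0.875400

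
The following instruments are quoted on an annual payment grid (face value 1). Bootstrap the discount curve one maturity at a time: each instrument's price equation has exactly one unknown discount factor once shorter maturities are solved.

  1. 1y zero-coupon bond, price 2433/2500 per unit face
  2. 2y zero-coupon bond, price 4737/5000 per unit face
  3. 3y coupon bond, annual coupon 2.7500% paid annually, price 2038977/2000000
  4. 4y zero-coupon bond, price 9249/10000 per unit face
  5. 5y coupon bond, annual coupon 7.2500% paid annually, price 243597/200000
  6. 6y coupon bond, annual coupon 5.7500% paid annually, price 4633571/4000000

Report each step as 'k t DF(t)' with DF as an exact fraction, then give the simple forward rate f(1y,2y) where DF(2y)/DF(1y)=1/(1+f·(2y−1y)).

step 1 [1y] zero: DF = P = 2433/2500 ≈ 0.973200
step 2 [2y] zero: DF = P = 4737/5000 ≈ 0.947400
step 3 [3y] bond c/1=11/400: DF=(2038977/2000000 − 11/400·(0.973200+0.947400))/(1+11/400) = 588/625 ≈ 0.940800
step 4 [4y] zero: DF = P = 9249/10000 ≈ 0.924900
step 5 [5y] bond c/1=29/400: DF=(243597/200000 − 29/400·(0.973200+0.947400+0.940800+0.924900))/(1+29/400) = 8797/10000 ≈ 0.879700
step 6 [6y] bond c/1=23/400: DF=(4633571/4000000 − 23/400·(0.973200+0.947400+0.940800+0.924900+0.879700))/(1+23/400) = 8417/10000 ≈ 0.841700

1 1 2433/2500
2 2 4737/5000
3 3 588/625
4 4 9249/10000
5 5 8797/10000
6 6 8417/10000
f(1y,2y) = ((2433/2500)/(4737/5000) − 1)/(1) = 43/1579 ≈ 2.7232%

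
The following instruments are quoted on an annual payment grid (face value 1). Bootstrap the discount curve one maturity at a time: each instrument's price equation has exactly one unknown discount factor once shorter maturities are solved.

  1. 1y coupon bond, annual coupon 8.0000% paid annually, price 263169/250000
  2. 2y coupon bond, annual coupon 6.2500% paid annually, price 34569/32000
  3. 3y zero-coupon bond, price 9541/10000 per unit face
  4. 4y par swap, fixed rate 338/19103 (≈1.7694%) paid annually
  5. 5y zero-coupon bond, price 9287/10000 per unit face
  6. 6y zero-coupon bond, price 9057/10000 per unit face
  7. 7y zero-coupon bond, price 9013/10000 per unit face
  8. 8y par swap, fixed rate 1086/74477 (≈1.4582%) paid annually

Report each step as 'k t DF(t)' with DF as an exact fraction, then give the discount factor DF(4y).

step 1 [1y] bond c/1=2/25: DF=(263169/250000 − 2/25·(0))/(1+2/25) = 9747/10000 ≈ 0.974700
step 2 [2y] bond c/1=1/16: DF=(34569/32000 − 1/16·(0.974700))/(1+1/16) = 4797/5000 ≈ 0.959400
step 3 [3y] zero: DF = P = 9541/10000 ≈ 0.954100
step 4 [4y] swap r/1=338/19103: DF=(1 − 338/19103·(0.974700+0.959400+0.954100))/(1+338/19103) = 2331/2500 ≈ 0.932400
step 5 [5y] zero: DF = P = 9287/10000 ≈ 0.928700
step 6 [6y] zero: DF = P = 9057/10000 ≈ 0.905700
step 7 [7y] zero: DF = P = 9013/10000 ≈ 0.901300
step 8 [8y] swap r/1=1086/74477: DF=(1 − 1086/74477·(0.974700+0.959400+0.954100+0.932400+0.928700+0.905700+0.901300))/(1+1086/74477) = 4457/5000 ≈ 0.891400

1 1 9747/10000
2 2 4797/5000
3 3 9541/10000
4 4 2331/2500
5 5 9287/10000
6 6 9057/10000
7 7 9013/10000
8 8 4457/5000
DF(4y) = 2331/2500 ≈ 0.932400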